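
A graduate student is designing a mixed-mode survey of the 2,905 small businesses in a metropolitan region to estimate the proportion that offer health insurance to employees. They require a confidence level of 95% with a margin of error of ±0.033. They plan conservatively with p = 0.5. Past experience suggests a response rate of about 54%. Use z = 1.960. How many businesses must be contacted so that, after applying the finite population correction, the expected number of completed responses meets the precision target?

1254

Completed interviews needed (unadjusted): n₀ = 1.960² × 0.2500 / 0.033² ≈ 881.91 → 882.
FPC for N = 2,905: n = 882 / (1 + 881/2905) = 882 / 1.3033 ≈ 676.76 → 677.
At a 54% response rate, contacts needed = 677 / 0.54 ≈ 1253.70 → 1254.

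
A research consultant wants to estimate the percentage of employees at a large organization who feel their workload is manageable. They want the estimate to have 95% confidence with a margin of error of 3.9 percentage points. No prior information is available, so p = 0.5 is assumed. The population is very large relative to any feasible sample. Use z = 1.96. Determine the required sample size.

With p = 0.5, p(1−p) = 0.25.
n = z²·p(1−p)/E² = 1.96² × 0.2500 / 0.039² = 3.8416 × 0.2500 / 0.001521 ≈ 631.43.
Rounding up gives n = 632.

632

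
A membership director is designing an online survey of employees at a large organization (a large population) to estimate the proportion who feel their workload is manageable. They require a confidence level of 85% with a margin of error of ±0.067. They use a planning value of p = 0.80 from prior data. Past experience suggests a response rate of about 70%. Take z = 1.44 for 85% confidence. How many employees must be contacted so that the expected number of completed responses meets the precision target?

106

Completed interviews needed: n₀ = 1.44² × 0.1600 / 0.067² ≈ 73.91 → 74.
At a 70% response rate, contacts needed = 74 / 0.70 ≈ 105.71 → 106.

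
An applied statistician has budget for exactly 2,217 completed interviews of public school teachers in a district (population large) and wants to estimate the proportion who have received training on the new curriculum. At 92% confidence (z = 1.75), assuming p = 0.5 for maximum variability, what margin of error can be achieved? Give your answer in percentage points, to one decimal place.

1.9

SE(p̂) = √[p(1−p)/n] = √[0.2500/2217] = 0.01062.
E = z × SE = 1.75 × 0.01062 = 0.01858, or 1.9 percentage points.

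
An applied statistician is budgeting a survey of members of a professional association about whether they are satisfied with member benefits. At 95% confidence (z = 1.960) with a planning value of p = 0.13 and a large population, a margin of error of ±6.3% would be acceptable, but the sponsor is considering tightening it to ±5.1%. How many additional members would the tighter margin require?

58

At ±6.3%: n = 1.960² × 0.1131 / 0.063² ≈ 109.47 → 110.
At ±5.1%: n = 1.960² × 0.1131 / 0.051² ≈ 167.05 → 168.
Additional respondents: 168 − 110 = 58.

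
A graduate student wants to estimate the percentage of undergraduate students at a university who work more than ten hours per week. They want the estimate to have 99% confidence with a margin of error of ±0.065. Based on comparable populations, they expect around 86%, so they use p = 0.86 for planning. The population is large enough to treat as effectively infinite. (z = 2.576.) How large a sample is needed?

190

With p = 0.86, p(1−p) = 0.1204.
n = z²·p(1−p)/E² = 2.576² × 0.1204 / 0.065² = 6.6358 × 0.1204 / 0.004225 ≈ 189.10.
Rounding up gives n = 190.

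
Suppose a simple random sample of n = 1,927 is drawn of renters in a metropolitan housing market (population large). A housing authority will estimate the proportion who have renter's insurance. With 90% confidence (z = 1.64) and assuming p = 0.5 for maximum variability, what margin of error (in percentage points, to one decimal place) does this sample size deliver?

SE(p̂) = √[p(1−p)/n] = √[0.2500/1927] = 0.01139.
E = z × SE = 1.64 × 0.01139 = 0.01868, or 1.9 percentage points.

1.9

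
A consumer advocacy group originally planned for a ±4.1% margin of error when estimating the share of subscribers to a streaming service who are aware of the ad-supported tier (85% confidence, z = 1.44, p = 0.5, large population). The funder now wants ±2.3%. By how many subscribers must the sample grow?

671

At ±4.1%: n = 1.44² × 0.2500 / 0.041² ≈ 308.39 → 309.
At ±2.3%: n = 1.44² × 0.2500 / 0.023² ≈ 979.96 → 980.
Additional respondents: 980 − 309 = 671.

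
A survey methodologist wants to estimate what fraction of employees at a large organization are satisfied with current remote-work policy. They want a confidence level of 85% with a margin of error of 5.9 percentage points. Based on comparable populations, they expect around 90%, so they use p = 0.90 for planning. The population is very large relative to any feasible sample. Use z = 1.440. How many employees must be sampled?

With p = 0.90, p(1−p) = 0.0900.
n = z²·p(1−p)/E² = 1.440² × 0.0900 / 0.059² = 2.0736 × 0.0900 / 0.003481 ≈ 53.61.
Rounding up gives n = 54.

54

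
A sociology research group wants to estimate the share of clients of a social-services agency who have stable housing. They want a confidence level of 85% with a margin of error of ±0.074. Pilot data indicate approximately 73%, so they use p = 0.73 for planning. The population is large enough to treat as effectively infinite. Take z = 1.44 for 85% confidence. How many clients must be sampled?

With p = 0.73, p(1−p) = 0.1971.
n = z²·p(1−p)/E² = 1.44² × 0.1971 / 0.074² = 2.0736 × 0.1971 / 0.005476 ≈ 74.64.
Rounding up gives n = 75.

75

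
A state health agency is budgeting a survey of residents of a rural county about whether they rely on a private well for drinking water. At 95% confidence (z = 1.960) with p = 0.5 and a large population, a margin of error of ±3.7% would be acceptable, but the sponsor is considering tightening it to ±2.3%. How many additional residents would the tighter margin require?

At ±3.7%: n = 1.960² × 0.2500 / 0.037² ≈ 701.53 → 702.
At ±2.3%: n = 1.960² × 0.2500 / 0.023² ≈ 1815.50 → 1816.
Additional respondents: 1816 − 702 = 1114.

1114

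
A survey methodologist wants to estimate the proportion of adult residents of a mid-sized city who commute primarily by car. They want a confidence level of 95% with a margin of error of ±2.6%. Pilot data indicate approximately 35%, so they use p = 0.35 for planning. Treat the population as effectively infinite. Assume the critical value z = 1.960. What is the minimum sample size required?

1293

With p = 0.35, p(1−p) = 0.2275.
n = z²·p(1−p)/E² = 1.960² × 0.2275 / 0.026² = 3.8416 × 0.2275 / 0.000676 ≈ 1292.85.
Rounding up gives n = 1293.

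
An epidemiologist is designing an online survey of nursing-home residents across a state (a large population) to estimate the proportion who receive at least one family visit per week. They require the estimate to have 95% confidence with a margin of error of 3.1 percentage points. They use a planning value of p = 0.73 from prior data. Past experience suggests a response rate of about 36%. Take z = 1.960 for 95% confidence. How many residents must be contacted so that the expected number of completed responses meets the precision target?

2189

Completed interviews needed: n₀ = 1.960² × 0.1971 / 0.031² ≈ 787.91 → 788.
At a 36% response rate, contacts needed = 788 / 0.36 ≈ 2188.89 → 2189.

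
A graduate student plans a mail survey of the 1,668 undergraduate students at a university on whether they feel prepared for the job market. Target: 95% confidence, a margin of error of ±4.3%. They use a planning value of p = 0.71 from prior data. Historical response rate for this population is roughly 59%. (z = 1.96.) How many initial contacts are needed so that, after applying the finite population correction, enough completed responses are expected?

578

Completed interviews needed (unadjusted): n₀ = 1.96² × 0.2059 / 0.043² ≈ 427.79 → 428.
FPC for N = 1,668: n = 428 / (1 + 427/1668) = 428 / 1.2560 ≈ 340.77 → 341.
At a 59% response rate, contacts needed = 341 / 0.59 ≈ 577.97 → 578.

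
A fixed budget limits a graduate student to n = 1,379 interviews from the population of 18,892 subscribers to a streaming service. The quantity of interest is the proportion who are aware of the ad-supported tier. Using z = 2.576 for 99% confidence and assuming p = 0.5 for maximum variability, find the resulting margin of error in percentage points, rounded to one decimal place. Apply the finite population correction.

Finite-population factor: (N−n)/(N−1) = (18892−1379)/(18892−1) = 0.9271.
SE(p̂) = √[p(1−p)/n · (N−n)/(N−1)] = √[0.2500/1379 × 0.9271] = 0.01296.
E = z × SE = 2.576 × 0.01296 = 0.03340 ≈ 3.3 percentage points.

3.3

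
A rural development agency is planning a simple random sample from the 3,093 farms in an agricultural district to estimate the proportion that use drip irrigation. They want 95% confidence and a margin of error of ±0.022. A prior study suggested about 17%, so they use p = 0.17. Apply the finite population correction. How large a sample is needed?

For 95% confidence, z = 1.960.
Unadjusted: n₀ = 1.960² × 0.17 × 0.83 / 0.022² ≈ 1119.94, so n₀ = 1120.
Finite population correction with N = 3,093: n = n₀ / (1 + (n₀−1)/N) = 1120 / (1 + 1119/3093) = 1120 / 1.3618 ≈ 822.45.
Rounding up, n = 823.

823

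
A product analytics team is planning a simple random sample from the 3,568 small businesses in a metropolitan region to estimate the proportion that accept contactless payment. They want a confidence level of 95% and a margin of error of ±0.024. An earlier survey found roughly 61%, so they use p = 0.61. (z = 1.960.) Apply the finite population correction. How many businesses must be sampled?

Unadjusted: n₀ = 1.960² × 0.61 × 0.39 / 0.024² ≈ 1586.66, so n₀ = 1587.
Finite population correction with N = 3,568: n = n₀ / (1 + (n₀−1)/N) = 1587 / (1 + 1586/3568) = 1587 / 1.4445 ≈ 1098.64.
Rounding up, n = 1099.

1099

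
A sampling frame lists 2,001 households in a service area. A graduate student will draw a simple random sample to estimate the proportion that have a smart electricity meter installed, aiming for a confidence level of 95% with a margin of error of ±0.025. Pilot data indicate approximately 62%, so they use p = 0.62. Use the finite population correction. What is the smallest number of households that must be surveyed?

841

For 95% confidence, z = 1.960.
Unadjusted: n₀ = 1.960² × 0.62 × 0.38 / 0.025² ≈ 1448.13, so n₀ = 1449.
Finite population correction with N = 2,001: n = n₀ / (1 + (n₀−1)/N) = 1449 / (1 + 1448/2001) = 1449 / 1.7236 ≈ 840.66.
Rounding up, n = 841.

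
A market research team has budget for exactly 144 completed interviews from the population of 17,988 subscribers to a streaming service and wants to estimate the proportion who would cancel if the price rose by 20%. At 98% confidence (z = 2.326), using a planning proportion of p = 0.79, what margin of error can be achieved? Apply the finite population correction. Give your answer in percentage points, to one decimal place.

Finite-population factor: (N−n)/(N−1) = (17988−144)/(17988−1) = 0.9920.
SE(p̂) = √[p(1−p)/n · (N−n)/(N−1)] = √[0.1659/144 × 0.9920] = 0.03381.
E = z × SE = 2.326 × 0.03381 = 0.07864 ≈ 7.9 percentage points.

7.9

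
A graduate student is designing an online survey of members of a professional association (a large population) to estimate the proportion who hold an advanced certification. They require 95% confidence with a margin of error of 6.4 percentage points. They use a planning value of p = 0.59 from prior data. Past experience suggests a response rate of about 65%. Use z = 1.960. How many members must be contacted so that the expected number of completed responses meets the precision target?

Completed interviews needed: n₀ = 1.960² × 0.2419 / 0.064² ≈ 226.88 → 227.
At a 65% response rate, contacts needed = 227 / 0.65 ≈ 349.23 → 350.

350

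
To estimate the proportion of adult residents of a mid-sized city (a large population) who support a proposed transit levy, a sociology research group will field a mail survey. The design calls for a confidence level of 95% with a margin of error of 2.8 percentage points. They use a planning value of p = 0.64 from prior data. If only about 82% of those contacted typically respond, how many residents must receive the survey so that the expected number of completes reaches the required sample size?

1377

For 95% confidence, z = 1.960.
Completed interviews needed: n₀ = 1.960² × 0.2304 / 0.028² ≈ 1128.96 → 1129.
At an 82% response rate, contacts needed = 1129 / 0.82 ≈ 1376.83 → 1377.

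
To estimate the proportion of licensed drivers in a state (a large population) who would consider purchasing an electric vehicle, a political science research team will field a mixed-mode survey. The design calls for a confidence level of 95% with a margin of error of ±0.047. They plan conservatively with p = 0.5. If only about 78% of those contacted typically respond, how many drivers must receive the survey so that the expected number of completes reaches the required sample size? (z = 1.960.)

Completed interviews needed: n₀ = 1.960² × 0.2500 / 0.047² ≈ 434.77 → 435.
At a 78% response rate, contacts needed = 435 / 0.78 ≈ 557.69 → 558.

558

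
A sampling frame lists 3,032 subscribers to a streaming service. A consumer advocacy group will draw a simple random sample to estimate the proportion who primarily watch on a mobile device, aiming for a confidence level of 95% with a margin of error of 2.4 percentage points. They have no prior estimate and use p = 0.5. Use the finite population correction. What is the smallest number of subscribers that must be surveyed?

For 95% confidence, z = 1.960.
Unadjusted: n₀ = 1.960² × 0.50 × 0.50 / 0.024² ≈ 1667.36, so n₀ = 1668.
Finite population correction with N = 3,032: n = n₀ / (1 + (n₀−1)/N) = 1668 / (1 + 1667/3032) = 1668 / 1.5498 ≈ 1076.27.
Rounding up, n = 1077.

1077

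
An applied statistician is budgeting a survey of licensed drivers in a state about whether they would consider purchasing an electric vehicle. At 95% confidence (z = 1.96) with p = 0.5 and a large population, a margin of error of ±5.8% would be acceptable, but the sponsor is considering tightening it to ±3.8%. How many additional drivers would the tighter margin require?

At ±5.8%: n = 1.96² × 0.2500 / 0.058² ≈ 285.49 → 286.
At ±3.8%: n = 1.96² × 0.2500 / 0.038² ≈ 665.10 → 666.
Additional respondents: 666 − 286 = 380.

380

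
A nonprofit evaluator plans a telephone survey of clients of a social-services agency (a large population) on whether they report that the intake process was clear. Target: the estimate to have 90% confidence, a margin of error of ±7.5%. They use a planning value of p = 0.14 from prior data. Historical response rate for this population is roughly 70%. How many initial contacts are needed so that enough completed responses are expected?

For 90% confidence, z = 1.645.
Completed interviews needed: n₀ = 1.645² × 0.1204 / 0.075² ≈ 57.92 → 58.
At a 70% response rate, contacts needed = 58 / 0.70 ≈ 82.86 → 83.

83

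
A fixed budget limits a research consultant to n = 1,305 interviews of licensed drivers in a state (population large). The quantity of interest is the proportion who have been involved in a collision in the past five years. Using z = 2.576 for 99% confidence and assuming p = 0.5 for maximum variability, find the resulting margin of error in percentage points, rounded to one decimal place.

3.6

SE(p̂) = √[p(1−p)/n] = √[0.2500/1305] = 0.01384.
E = z × SE = 2.576 × 0.01384 = 0.03565, or 3.6 percentage points.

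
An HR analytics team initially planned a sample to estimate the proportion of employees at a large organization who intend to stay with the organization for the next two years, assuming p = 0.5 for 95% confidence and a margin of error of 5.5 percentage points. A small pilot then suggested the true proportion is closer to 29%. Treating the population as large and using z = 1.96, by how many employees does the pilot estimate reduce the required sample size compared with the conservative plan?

Conservative (p = 0.5): n = 1.96² × 0.25 / 0.055² ≈ 317.49 → 318.
Using p = 0.29: p(1−p) = 0.2059, so n = 1.96² × 0.2059 / 0.055² ≈ 261.48 → 262.
Reduction: 318 − 262 = 56.

56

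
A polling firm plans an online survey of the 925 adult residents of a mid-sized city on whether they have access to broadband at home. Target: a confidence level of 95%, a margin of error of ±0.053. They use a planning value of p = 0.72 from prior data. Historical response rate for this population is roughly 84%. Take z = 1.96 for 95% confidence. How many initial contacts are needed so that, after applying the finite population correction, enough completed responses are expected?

254

Completed interviews needed (unadjusted): n₀ = 1.96² × 0.2016 / 0.053² ≈ 275.71 → 276.
FPC for N = 925: n = 276 / (1 + 275/925) = 276 / 1.2973 ≈ 212.75 → 213.
At an 84% response rate, contacts needed = 213 / 0.84 ≈ 253.57 → 254.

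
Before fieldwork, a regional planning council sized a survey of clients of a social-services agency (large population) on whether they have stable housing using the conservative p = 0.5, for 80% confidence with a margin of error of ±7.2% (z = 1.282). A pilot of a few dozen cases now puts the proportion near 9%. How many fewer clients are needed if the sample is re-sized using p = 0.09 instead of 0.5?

54

Conservative (p = 0.5): n = 1.282² × 0.25 / 0.072² ≈ 79.26 → 80.
Using p = 0.09: p(1−p) = 0.0819, so n = 1.282² × 0.0819 / 0.072² ≈ 25.97 → 26.
Reduction: 80 − 26 = 54.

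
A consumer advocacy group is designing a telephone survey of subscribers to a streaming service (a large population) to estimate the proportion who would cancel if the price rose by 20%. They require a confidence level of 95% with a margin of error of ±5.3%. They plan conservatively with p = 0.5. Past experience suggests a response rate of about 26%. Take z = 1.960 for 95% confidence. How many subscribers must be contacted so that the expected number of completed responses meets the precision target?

Completed interviews needed: n₀ = 1.960² × 0.2500 / 0.053² ≈ 341.90 → 342.
At a 26% response rate, contacts needed = 342 / 0.26 ≈ 1315.38 → 1316.

1316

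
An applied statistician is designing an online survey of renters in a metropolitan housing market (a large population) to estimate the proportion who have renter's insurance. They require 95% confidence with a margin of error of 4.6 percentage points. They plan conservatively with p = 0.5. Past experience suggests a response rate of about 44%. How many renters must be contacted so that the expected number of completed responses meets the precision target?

1032

For 95% confidence, z = 1.960.
Completed interviews needed: n₀ = 1.960² × 0.2500 / 0.046² ≈ 453.88 → 454.
At a 44% response rate, contacts needed = 454 / 0.44 ≈ 1031.82 → 1032.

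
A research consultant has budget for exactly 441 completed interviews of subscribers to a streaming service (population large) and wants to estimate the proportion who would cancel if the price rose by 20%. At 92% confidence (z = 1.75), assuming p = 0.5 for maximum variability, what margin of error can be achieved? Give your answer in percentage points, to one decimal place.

4.2

SE(p̂) = √[p(1−p)/n] = √[0.2500/441] = 0.02381.
E = z × SE = 1.75 × 0.02381 = 0.04167, or 4.2 percentage points.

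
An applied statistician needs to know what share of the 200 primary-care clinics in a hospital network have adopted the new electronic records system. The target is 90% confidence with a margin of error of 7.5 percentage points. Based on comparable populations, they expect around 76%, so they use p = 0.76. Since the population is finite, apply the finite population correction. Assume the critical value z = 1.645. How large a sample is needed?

Unadjusted: n₀ = 1.645² × 0.76 × 0.24 / 0.075² ≈ 87.75, so n₀ = 88.
Finite population correction with N = 200: n = n₀ / (1 + (n₀−1)/N) = 88 / (1 + 87/200) = 88 / 1.4350 ≈ 61.32.
Rounding up, n = 62.

62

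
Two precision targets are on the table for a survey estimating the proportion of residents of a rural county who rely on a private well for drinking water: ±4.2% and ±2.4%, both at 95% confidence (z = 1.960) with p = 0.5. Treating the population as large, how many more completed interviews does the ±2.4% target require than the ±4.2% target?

At ±4.2%: n = 1.960² × 0.2500 / 0.042² ≈ 544.44 → 545.
At ±2.4%: n = 1.960² × 0.2500 / 0.024² ≈ 1667.36 → 1668.
Additional respondents: 1668 − 545 = 1123.

1123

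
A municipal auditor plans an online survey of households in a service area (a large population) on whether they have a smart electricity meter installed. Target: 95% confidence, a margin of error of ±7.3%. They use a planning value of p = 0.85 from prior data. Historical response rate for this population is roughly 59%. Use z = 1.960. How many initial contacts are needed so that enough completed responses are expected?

Completed interviews needed: n₀ = 1.960² × 0.1275 / 0.073² ≈ 91.91 → 92.
At a 59% response rate, contacts needed = 92 / 0.59 ≈ 155.93 → 156.

156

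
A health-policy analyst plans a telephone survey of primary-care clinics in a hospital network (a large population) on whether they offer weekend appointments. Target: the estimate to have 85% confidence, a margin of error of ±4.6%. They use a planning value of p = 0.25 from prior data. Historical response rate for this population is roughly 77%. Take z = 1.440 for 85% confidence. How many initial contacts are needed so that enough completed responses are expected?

Completed interviews needed: n₀ = 1.440² × 0.1875 / 0.046² ≈ 183.74 → 184.
At a 77% response rate, contacts needed = 184 / 0.77 ≈ 238.96 → 239.

239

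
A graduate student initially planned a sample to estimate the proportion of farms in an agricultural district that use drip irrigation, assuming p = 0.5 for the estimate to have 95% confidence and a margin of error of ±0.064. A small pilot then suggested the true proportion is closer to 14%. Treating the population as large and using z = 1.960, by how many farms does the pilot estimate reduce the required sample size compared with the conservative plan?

Conservative (p = 0.5): n = 1.960² × 0.25 / 0.064² ≈ 234.47 → 235.
Using p = 0.14: p(1−p) = 0.1204, so n = 1.960² × 0.1204 / 0.064² ≈ 112.92 → 113.
Reduction: 235 − 113 = 122.

122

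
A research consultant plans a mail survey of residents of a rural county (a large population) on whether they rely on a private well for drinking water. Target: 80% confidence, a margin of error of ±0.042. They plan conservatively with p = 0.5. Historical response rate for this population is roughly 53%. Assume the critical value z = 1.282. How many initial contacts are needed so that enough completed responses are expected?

440

Completed interviews needed: n₀ = 1.282² × 0.2500 / 0.042² ≈ 232.93 → 233.
At a 53% response rate, contacts needed = 233 / 0.53 ≈ 439.62 → 440.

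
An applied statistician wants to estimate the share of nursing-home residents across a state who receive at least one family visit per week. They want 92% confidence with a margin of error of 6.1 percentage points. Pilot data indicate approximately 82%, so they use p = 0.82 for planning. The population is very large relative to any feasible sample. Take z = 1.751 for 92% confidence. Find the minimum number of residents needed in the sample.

122

With p = 0.82, p(1−p) = 0.1476.
n = z²·p(1−p)/E² = 1.751² × 0.1476 / 0.061² = 3.0660 × 0.1476 / 0.003721 ≈ 121.62.
Rounding up gives n = 122.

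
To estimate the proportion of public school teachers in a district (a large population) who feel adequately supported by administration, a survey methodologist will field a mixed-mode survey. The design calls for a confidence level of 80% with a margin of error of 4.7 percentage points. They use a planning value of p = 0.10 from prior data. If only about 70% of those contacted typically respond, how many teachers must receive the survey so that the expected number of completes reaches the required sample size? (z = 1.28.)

96

Completed interviews needed: n₀ = 1.28² × 0.0900 / 0.047² ≈ 66.75 → 67.
At a 70% response rate, contacts needed = 67 / 0.70 ≈ 95.71 → 96.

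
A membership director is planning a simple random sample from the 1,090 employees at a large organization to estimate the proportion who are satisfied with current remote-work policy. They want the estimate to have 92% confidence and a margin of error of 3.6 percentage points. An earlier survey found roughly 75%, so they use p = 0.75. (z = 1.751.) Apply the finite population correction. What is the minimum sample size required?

Unadjusted: n₀ = 1.751² × 0.75 × 0.25 / 0.036² ≈ 443.58, so n₀ = 444.
Finite population correction with N = 1,090: n = n₀ / (1 + (n₀−1)/N) = 444 / (1 + 443/1090) = 444 / 1.4064 ≈ 315.69.
Rounding up, n = 316.

316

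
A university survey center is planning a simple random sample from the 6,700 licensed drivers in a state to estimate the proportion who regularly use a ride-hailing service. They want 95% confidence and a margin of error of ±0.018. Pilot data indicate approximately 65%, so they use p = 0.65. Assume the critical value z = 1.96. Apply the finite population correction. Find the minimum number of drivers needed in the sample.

1924

Unadjusted: n₀ = 1.96² × 0.65 × 0.35 / 0.018² ≈ 2697.42, so n₀ = 2698.
Finite population correction with N = 6,700: n = n₀ / (1 + (n₀−1)/N) = 2698 / (1 + 2697/6700) = 2698 / 1.4025 ≈ 1923.66.
Rounding up, n = 1924.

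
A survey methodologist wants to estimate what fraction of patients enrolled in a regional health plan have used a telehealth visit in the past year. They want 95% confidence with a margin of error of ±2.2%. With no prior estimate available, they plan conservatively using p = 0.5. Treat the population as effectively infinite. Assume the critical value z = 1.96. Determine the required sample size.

With p = 0.5, p(1−p) = 0.25.
n = z²·p(1−p)/E² = 1.96² × 0.2500 / 0.022² = 3.8416 × 0.2500 / 0.000484 ≈ 1984.30.
Rounding up gives n = 1985.

1985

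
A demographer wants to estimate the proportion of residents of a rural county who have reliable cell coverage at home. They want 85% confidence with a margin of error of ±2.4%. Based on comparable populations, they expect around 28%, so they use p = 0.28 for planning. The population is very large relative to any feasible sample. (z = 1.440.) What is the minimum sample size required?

726

With p = 0.28, p(1−p) = 0.2016.
n = z²·p(1−p)/E² = 1.440² × 0.2016 / 0.024² = 2.0736 × 0.2016 / 0.000576 ≈ 725.76.
Rounding up gives n = 726.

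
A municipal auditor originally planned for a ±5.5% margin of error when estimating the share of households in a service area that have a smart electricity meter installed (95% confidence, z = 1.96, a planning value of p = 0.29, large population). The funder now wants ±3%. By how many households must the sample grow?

617

At ±5.5%: n = 1.96² × 0.2059 / 0.055² ≈ 261.48 → 262.
At ±3%: n = 1.96² × 0.2059 / 0.030² ≈ 878.87 → 879.
Additional respondents: 879 − 262 = 617.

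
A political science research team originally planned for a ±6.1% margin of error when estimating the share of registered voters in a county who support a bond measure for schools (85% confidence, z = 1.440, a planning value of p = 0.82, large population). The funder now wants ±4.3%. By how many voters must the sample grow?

83

At ±6.1%: n = 1.440² × 0.1476 / 0.061² ≈ 82.25 → 83.
At ±4.3%: n = 1.440² × 0.1476 / 0.043² ≈ 165.53 → 166.
Additional respondents: 166 − 83 = 83.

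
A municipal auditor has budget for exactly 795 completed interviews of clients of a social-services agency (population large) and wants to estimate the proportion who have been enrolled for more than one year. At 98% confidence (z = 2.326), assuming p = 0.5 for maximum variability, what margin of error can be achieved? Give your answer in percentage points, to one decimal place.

SE(p̂) = √[p(1−p)/n] = √[0.2500/795] = 0.01773.
E = z × SE = 2.326 × 0.01773 = 0.04125, or 4.1 percentage points.

4.1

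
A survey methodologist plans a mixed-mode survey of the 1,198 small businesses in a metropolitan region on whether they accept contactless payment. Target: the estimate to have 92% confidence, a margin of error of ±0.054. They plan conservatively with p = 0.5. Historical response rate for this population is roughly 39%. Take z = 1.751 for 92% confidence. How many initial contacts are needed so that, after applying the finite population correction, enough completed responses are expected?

Completed interviews needed (unadjusted): n₀ = 1.751² × 0.2500 / 0.054² ≈ 262.86 → 263.
FPC for N = 1,198: n = 263 / (1 + 262/1198) = 263 / 1.2187 ≈ 215.80 → 216.
At a 39% response rate, contacts needed = 216 / 0.39 ≈ 553.85 → 554.

554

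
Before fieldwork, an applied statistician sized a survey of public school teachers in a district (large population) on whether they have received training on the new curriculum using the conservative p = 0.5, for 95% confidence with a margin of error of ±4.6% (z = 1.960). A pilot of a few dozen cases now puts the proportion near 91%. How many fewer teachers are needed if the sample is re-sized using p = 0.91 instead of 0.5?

305

Conservative (p = 0.5): n = 1.960² × 0.25 / 0.046² ≈ 453.88 → 454.
Using p = 0.91: p(1−p) = 0.0819, so n = 1.960² × 0.0819 / 0.046² ≈ 148.69 → 149.
Reduction: 454 − 149 = 305.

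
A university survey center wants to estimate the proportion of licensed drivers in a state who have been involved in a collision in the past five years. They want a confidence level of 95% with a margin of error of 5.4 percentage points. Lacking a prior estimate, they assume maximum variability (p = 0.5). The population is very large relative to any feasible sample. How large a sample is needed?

330

For 95% confidence, z = 1.960.
With p = 0.5, p(1−p) = 0.25.
n = z²·p(1−p)/E² = 1.960² × 0.2500 / 0.054² = 3.8416 × 0.2500 / 0.002916 ≈ 329.36.
Rounding up gives n = 330.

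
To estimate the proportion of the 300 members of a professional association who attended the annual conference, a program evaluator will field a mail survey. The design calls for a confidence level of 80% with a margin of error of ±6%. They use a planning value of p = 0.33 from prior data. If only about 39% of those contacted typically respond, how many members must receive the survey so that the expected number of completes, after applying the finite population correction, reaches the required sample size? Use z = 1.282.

Completed interviews needed (unadjusted): n₀ = 1.282² × 0.2211 / 0.060² ≈ 100.94 → 101.
FPC for N = 300: n = 101 / (1 + 100/300) = 101 / 1.3333 ≈ 75.75 → 76.
At a 39% response rate, contacts needed = 76 / 0.39 ≈ 194.87 → 195.

195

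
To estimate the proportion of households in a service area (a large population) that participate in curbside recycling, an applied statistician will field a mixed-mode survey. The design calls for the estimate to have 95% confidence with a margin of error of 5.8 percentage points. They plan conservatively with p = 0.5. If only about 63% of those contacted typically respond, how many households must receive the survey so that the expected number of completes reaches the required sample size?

454

For 95% confidence, z = 1.960.
Completed interviews needed: n₀ = 1.960² × 0.2500 / 0.058² ≈ 285.49 → 286.
At a 63% response rate, contacts needed = 286 / 0.63 ≈ 453.97 → 454.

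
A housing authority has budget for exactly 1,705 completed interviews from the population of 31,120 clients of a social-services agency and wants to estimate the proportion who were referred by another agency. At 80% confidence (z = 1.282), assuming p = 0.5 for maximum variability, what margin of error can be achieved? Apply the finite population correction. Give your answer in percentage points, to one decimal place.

Finite-population factor: (N−n)/(N−1) = (31120−1705)/(31120−1) = 0.9452.
SE(p̂) = √[p(1−p)/n · (N−n)/(N−1)] = √[0.2500/1705 × 0.9452] = 0.01177.
E = z × SE = 1.282 × 0.01177 = 0.01509 ≈ 1.5 percentage points.

1.5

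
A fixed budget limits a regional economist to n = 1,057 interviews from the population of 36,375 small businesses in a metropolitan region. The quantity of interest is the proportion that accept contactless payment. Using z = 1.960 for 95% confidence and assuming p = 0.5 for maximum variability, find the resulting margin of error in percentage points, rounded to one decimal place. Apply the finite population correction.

3.0

Finite-population factor: (N−n)/(N−1) = (36375−1057)/(36375−1) = 0.9710.
SE(p̂) = √[p(1−p)/n · (N−n)/(N−1)] = √[0.2500/1057 × 0.9710] = 0.01515.
E = z × SE = 1.960 × 0.01515 = 0.02970 ≈ 3.0 percentage points.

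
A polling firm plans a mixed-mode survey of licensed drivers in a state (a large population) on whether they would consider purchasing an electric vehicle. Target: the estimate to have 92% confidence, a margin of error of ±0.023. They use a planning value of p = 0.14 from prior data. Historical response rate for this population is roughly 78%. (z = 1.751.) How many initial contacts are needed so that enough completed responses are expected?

Completed interviews needed: n₀ = 1.751² × 0.1204 / 0.023² ≈ 697.82 → 698.
At a 78% response rate, contacts needed = 698 / 0.78 ≈ 894.87 → 895.

895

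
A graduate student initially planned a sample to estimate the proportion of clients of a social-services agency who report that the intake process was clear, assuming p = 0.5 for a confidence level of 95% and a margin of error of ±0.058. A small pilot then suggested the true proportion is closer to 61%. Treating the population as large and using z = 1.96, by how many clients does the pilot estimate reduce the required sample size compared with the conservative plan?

14

Conservative (p = 0.5): n = 1.96² × 0.25 / 0.058² ≈ 285.49 → 286.
Using p = 0.61: p(1−p) = 0.2379, so n = 1.96² × 0.2379 / 0.058² ≈ 271.68 → 272.
Reduction: 286 − 272 = 14.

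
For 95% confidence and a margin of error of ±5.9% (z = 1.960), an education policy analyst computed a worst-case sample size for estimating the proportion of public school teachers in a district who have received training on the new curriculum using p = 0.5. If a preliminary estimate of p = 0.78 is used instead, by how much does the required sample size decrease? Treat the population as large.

86

Conservative (p = 0.5): n = 1.960² × 0.25 / 0.059² ≈ 275.90 → 276.
Using p = 0.78: p(1−p) = 0.1716, so n = 1.960² × 0.1716 / 0.059² ≈ 189.38 → 190.
Reduction: 276 − 190 = 86.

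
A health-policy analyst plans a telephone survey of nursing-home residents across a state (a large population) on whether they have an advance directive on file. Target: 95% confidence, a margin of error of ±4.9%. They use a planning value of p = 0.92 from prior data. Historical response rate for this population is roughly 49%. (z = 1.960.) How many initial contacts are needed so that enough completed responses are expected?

Completed interviews needed: n₀ = 1.960² × 0.0736 / 0.049² ≈ 117.76 → 118.
At a 49% response rate, contacts needed = 118 / 0.49 ≈ 240.82 → 241.

241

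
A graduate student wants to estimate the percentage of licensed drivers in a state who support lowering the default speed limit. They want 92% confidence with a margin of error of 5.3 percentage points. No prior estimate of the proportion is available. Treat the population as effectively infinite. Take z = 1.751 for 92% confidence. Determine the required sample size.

With no prior estimate, use p = 0.5, giving p(1−p) = 0.25.
n = z²·p(1−p)/E² = 1.751² × 0.2500 / 0.053² = 3.0660 × 0.2500 / 0.002809 ≈ 272.87.
Rounding up gives n = 273.

273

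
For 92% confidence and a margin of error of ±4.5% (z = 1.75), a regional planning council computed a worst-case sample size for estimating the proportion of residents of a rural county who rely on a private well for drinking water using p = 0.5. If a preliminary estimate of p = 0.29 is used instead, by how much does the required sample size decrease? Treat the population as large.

67

Conservative (p = 0.5): n = 1.75² × 0.25 / 0.045² ≈ 378.09 → 379.
Using p = 0.29: p(1−p) = 0.2059, so n = 1.75² × 0.2059 / 0.045² ≈ 311.39 → 312.
Reduction: 379 − 312 = 67.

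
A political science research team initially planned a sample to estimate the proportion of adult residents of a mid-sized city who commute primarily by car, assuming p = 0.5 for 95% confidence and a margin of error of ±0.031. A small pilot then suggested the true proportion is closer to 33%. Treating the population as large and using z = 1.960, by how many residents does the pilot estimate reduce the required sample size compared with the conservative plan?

Conservative (p = 0.5): n = 1.960² × 0.25 / 0.031² ≈ 999.38 → 1000.
Using p = 0.33: p(1−p) = 0.2211, so n = 1.960² × 0.2211 / 0.031² ≈ 883.85 → 884.
Reduction: 1000 − 884 = 116.

116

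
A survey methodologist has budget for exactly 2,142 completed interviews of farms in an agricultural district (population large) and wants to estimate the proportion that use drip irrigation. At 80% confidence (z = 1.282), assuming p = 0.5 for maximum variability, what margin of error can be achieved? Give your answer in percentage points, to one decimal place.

1.4

SE(p̂) = √[p(1−p)/n] = √[0.2500/2142] = 0.01080.
E = z × SE = 1.282 × 0.01080 = 0.01385, or 1.4 percentage points.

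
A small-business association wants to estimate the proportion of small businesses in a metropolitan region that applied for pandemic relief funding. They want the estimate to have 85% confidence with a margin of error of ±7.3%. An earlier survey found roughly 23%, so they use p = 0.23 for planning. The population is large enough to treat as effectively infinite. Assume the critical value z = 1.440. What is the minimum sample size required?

With p = 0.23, p(1−p) = 0.1771.
n = z²·p(1−p)/E² = 1.440² × 0.1771 / 0.073² = 2.0736 × 0.1771 / 0.005329 ≈ 68.91.
Rounding up gives n = 69.

69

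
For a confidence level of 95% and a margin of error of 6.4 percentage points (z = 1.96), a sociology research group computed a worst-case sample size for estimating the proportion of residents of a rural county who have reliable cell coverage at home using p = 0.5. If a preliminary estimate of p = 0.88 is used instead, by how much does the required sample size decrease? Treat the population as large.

Conservative (p = 0.5): n = 1.96² × 0.25 / 0.064² ≈ 234.47 → 235.
Using p = 0.88: p(1−p) = 0.1056, so n = 1.96² × 0.1056 / 0.064² ≈ 99.04 → 100.
Reduction: 235 − 100 = 135.

135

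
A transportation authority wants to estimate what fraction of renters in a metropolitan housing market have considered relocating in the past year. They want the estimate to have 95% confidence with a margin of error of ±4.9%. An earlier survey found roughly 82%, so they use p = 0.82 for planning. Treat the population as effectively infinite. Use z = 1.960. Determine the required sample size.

With p = 0.82, p(1−p) = 0.1476.
n = z²·p(1−p)/E² = 1.960² × 0.1476 / 0.049² = 3.8416 × 0.1476 / 0.002401 ≈ 236.16.
Rounding up gives n = 237.

237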